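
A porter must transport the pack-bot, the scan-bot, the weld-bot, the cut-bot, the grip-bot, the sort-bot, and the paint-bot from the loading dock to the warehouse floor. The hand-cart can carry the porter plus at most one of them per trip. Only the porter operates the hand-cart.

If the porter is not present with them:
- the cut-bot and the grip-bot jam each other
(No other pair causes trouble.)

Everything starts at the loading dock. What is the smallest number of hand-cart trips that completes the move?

Counting alone: the porter can take at most 1 across per trip to the warehouse floor, so moving all 7 needs at least 7 loaded trips out, with a return between consecutive ones — at least 13 crossings.
The plan below uses exactly 13 crossings, so it is optimal:
1. Porter goes to the warehouse floor with the cut-bot.
2. Porter goes back to the loading dock alone.
3. Porter goes to the warehouse floor with the pack-bot.
4. Porter goes back to the loading dock alone.
5. Porter goes to the warehouse floor with the scan-bot.
6. Porter goes back to the loading dock alone.
7. Porter goes to the warehouse floor with the weld-bot.
8. Porter goes back to the loading dock alone.
9. Porter goes to the warehouse floor with the sort-bot.
10. Porter goes back to the loading dock alone.
11. Porter goes to the warehouse floor with the paint-bot.
12. Porter goes back to the loading dock alone.
13. Porter goes to the warehouse floor with the grip-bot.

13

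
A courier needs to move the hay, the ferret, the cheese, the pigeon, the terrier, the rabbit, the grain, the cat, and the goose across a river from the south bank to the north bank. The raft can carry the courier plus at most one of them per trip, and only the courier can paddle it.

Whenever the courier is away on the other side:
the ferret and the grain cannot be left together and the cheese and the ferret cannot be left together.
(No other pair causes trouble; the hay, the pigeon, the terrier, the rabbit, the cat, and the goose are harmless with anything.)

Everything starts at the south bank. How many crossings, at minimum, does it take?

Counting alone: the courier can take at most 1 across per trip to the north bank, so moving all 9 needs at least 9 loaded trips out, with a return between consecutive ones — at least 17 crossings.
The safety rule pushes this higher. Following every safe sequence of crossings, the most of the 9 that can be at the north bank as the raft arrives there on crossing 17 is 8 — never all 9.
So no plan with fewer than 19 crossings exists, and this one achieves 19:
1. Courier goes to the north bank with the ferret.  [the south bank: the cat, the cheese, the goose, the grain, the hay, the pigeon, the rabbit, the terrier | the north bank: the ferret]
2. Courier goes back to the south bank alone.  [the south bank: the cat, the cheese, the goose, the grain, the hay, the pigeon, the rabbit, the terrier | the north bank: the ferret]
3. Courier goes to the north bank with the hay.  [the south bank: the cat, the cheese, the goose, the grain, the pigeon, the rabbit, the terrier | the north bank: the ferret, the hay]
4. Courier goes back to the south bank alone.  [the south bank: the cat, the cheese, the goose, the grain, the pigeon, the rabbit, the terrier | the north bank: the ferret, the hay]
5. Courier goes to the north bank with the cheese.  [the south bank: the cat, the goose, the grain, the pigeon, the rabbit, the terrier | the north bank: the cheese, the ferret, the hay]
6. Courier goes back to the south bank with the ferret.  [the south bank: the cat, the ferret, the goose, the grain, the pigeon, the rabbit, the terrier | the north bank: the cheese, the hay]
7. Courier goes to the north bank with the grain.  [the south bank: the cat, the ferret, the goose, the pigeon, the rabbit, the terrier | the north bank: the cheese, the grain, the hay]
8. Courier goes back to the south bank alone.  [the south bank: the cat, the ferret, the goose, the pigeon, the rabbit, the terrier | the north bank: the cheese, the grain, the hay]
9. Courier goes to the north bank with the pigeon.  [the south bank: the cat, the ferret, the goose, the rabbit, the terrier | the north bank: the cheese, the grain, the hay, the pigeon]
10. Courier goes back to the south bank alone.  [the south bank: the cat, the ferret, the goose, the rabbit, the terrier | the north bank: the cheese, the grain, the hay, the pigeon]
11. Courier goes to the north bank with the terrier.  [the south bank: the cat, the ferret, the goose, the rabbit | the north bank: the cheese, the grain, the hay, the pigeon, the terrier]
12. Courier goes back to the south bank alone.  [the south bank: the cat, the ferret, the goose, the rabbit | the north bank: the cheese, the grain, the hay, the pigeon, the terrier]
13. Courier goes to the north bank with the rabbit.  [the south bank: the cat, the ferret, the goose | the north bank: the cheese, the grain, the hay, the pigeon, the rabbit, the terrier]
14. Courier goes back to the south bank alone.  [the south bank: the cat, the ferret, the goose | the north bank: the cheese, the grain, the hay, the pigeon, the rabbit, the terrier]
15. Courier goes to the north bank with the cat.  [the south bank: the ferret, the goose | the north bank: the cat, the cheese, the grain, the hay, the pigeon, the rabbit, the terrier]
16. Courier goes back to the south bank alone.  [the south bank: the ferret, the goose | the north bank: the cat, the cheese, the grain, the hay, the pigeon, the rabbit, the terrier]
17. Courier goes to the north bank with the goose.  [the south bank: the ferret | the north bank: the cat, the cheese, the goose, the grain, the hay, the pigeon, the rabbit, the terrier]
18. Courier goes back to the south bank alone.  [the south bank: the ferret | the north bank: the cat, the cheese, the goose, the grain, the hay, the pigeon, the rabbit, the terrier]
19. Courier goes to the north bank with the ferret.  [the south bank: — | the north bank: the cat, the cheese, the ferret, the goose, the grain, the hay, the pigeon, the rabbit, the terrier]

19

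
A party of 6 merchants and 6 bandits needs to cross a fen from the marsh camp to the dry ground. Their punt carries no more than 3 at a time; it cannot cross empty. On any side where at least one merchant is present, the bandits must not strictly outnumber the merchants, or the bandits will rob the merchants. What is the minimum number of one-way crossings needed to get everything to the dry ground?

impossible

Following every safe sequence of crossings from the start, the most of the 12 that can be at the dry ground as the punt arrives there on crossings 1, 3, 5 is 3, 5, 6 respectively; the best ever achieved is 6 of 12.
From crossing 7 on, no configuration arises that was not already reachable earlier: only 17 distinct safe configurations (who is on which side, and where the punt is) can ever be reached, none of them has everyone across, and every continuation just revisits them. They are: 0 merchants + 0 bandits across (punt back at the start); 0 merchants + 1 bandit across (punt there); 0 merchants + 1 bandit across (punt back at the start); 0 merchants + 2 bandits across (punt there); 0 merchants + 2 bandits across (punt back at the start); 0 merchants + 3 bandits across (punt there); 0 merchants + 3 bandits across (punt back at the start); 0 merchants + 4 bandits across (punt there); 0 merchants + 4 bandits across (punt back at the start); 0 merchants + 5 bandits across (punt there); 0 merchants + 5 bandits across (punt back at the start); 0 merchants + 6 bandits across (punt there); 1 merchant + 1 bandit across (punt there); 1 merchant + 1 bandit across (punt back at the start); 2 merchants + 2 bandits across (punt there); 2 merchants + 2 bandits across (punt back at the start); 3 merchants + 3 bandits across (punt there). So no valid plan exists.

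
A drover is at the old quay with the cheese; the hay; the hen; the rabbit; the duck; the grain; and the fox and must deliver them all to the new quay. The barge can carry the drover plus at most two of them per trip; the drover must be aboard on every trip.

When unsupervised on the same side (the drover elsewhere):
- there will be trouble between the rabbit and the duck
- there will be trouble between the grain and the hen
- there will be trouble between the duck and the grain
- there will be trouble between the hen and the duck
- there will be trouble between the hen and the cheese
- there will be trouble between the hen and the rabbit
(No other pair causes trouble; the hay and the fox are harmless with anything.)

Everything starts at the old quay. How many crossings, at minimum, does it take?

11

Counting alone: the drover can take at most 2 across per trip to the new quay, so moving all 7 needs at least 4 loaded trips out, with a return between consecutive ones — at least 7 crossings.
The safety rule pushes this higher. Following every safe sequence of crossings, the most of the 7 that can be at the new quay as the barge arrives there on crossings 7, 9 is 5, 6 respectively — never all 7.
So no plan with fewer than 11 crossings exists, and this one achieves 11:
1. Drover goes to the new quay with the duck and the hen.  [the old quay: the cheese, the fox, the grain, the hay, the rabbit | the new quay: the duck, the hen]
2. Drover goes back to the old quay with the hen.  [the old quay: the cheese, the fox, the grain, the hay, the hen, the rabbit | the new quay: the duck]
3. Drover goes to the new quay with the cheese and the hen.  [the old quay: the fox, the grain, the hay, the rabbit | the new quay: the cheese, the duck, the hen]
4. Drover goes back to the old quay with the hen.  [the old quay: the fox, the grain, the hay, the hen, the rabbit | the new quay: the cheese, the duck]
5. Drover goes to the new quay with the hay and the hen.  [the old quay: the fox, the grain, the rabbit | the new quay: the cheese, the duck, the hay, the hen]
6. Drover goes back to the old quay with the hen.  [the old quay: the fox, the grain, the hen, the rabbit | the new quay: the cheese, the duck, the hay]
7. Drover goes to the new quay with the fox and the hen.  [the old quay: the grain, the rabbit | the new quay: the cheese, the duck, the fox, the hay, the hen]
8. Drover goes back to the old quay with the hen.  [the old quay: the grain, the hen, the rabbit | the new quay: the cheese, the duck, the fox, the hay]
9. Drover goes to the new quay with the grain and the rabbit.  [the old quay: the hen | the new quay: the cheese, the duck, the fox, the grain, the hay, the rabbit]
10. Drover goes back to the old quay with the duck.  [the old quay: the duck, the hen | the new quay: the cheese, the fox, the grain, the hay, the rabbit]
11. Drover goes to the new quay with the duck and the hen.  [the old quay: — | the new quay: the cheese, the duck, the fox, the grain, the hay, the hen, the rabbit]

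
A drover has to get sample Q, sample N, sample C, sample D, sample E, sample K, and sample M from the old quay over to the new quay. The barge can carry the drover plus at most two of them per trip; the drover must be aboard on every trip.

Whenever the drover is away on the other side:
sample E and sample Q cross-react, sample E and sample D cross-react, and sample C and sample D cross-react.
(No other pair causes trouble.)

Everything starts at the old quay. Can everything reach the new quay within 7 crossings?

Yes

Yes — this plan uses 7 crossings (≤ 7):
1. Drover goes to the new quay with sample D and sample Q.  [the old quay: sample C, sample E, sample K, sample M, sample N | the new quay: sample D, sample Q]
2. Drover goes back to the old quay alone.  [the old quay: sample C, sample E, sample K, sample M, sample N | the new quay: sample D, sample Q]
3. Drover goes to the new quay with sample N.  [the old quay: sample C, sample E, sample K, sample M | the new quay: sample D, sample N, sample Q]
4. Drover goes back to the old quay alone.  [the old quay: sample C, sample E, sample K, sample M | the new quay: sample D, sample N, sample Q]
5. Drover goes to the new quay with sample K and sample M.  [the old quay: sample C, sample E | the new quay: sample D, sample K, sample M, sample N, sample Q]
6. Drover goes back to the old quay alone.  [the old quay: sample C, sample E | the new quay: sample D, sample K, sample M, sample N, sample Q]
7. Drover goes to the new quay with sample C and sample E.  [the old quay: — | the new quay: sample C, sample D, sample E, sample K, sample M, sample N, sample Q]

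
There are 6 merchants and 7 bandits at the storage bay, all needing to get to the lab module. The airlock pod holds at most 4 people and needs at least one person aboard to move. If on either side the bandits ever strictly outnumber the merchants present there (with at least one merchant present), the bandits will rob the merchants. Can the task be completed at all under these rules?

The bandits already outnumber the merchants at the storage bay before anyone moves, so the starting position itself is disallowed.

No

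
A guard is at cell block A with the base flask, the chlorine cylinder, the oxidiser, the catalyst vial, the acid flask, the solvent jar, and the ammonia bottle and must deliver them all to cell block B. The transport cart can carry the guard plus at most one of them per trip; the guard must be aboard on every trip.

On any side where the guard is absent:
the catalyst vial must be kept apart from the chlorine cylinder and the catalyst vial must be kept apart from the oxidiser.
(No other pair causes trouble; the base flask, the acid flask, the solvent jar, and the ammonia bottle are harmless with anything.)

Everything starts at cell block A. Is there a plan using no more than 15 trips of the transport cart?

Yes

Yes — this plan uses 15 crossings (≤ 15):
1. Guard goes to cell block B with the catalyst vial.  [cell block A: the acid flask, the ammonia bottle, the base flask, the chlorine cylinder, the oxidiser, the solvent jar | cell block B: the catalyst vial]
2. Guard goes back to cell block A alone.  [cell block A: the acid flask, the ammonia bottle, the base flask, the chlorine cylinder, the oxidiser, the solvent jar | cell block B: the catalyst vial]
3. Guard goes to cell block B with the base flask.  [cell block A: the acid flask, the ammonia bottle, the chlorine cylinder, the oxidiser, the solvent jar | cell block B: the base flask, the catalyst vial]
4. Guard goes back to cell block A alone.  [cell block A: the acid flask, the ammonia bottle, the chlorine cylinder, the oxidiser, the solvent jar | cell block B: the base flask, the catalyst vial]
5. Guard goes to cell block B with the chlorine cylinder.  [cell block A: the acid flask, the ammonia bottle, the oxidiser, the solvent jar | cell block B: the base flask, the catalyst vial, the chlorine cylinder]
6. Guard goes back to cell block A with the catalyst vial.  [cell block A: the acid flask, the ammonia bottle, the catalyst vial, the oxidiser, the solvent jar | cell block B: the base flask, the chlorine cylinder]
7. Guard goes to cell block B with the oxidiser.  [cell block A: the acid flask, the ammonia bottle, the catalyst vial, the solvent jar | cell block B: the base flask, the chlorine cylinder, the oxidiser]
8. Guard goes back to cell block A alone.  [cell block A: the acid flask, the ammonia bottle, the catalyst vial, the solvent jar | cell block B: the base flask, the chlorine cylinder, the oxidiser]
9. Guard goes to cell block B with the acid flask.  [cell block A: the ammonia bottle, the catalyst vial, the solvent jar | cell block B: the acid flask, the base flask, the chlorine cylinder, the oxidiser]
10. Guard goes back to cell block A alone.  [cell block A: the ammonia bottle, the catalyst vial, the solvent jar | cell block B: the acid flask, the base flask, the chlorine cylinder, the oxidiser]
11. Guard goes to cell block B with the solvent jar.  [cell block A: the ammonia bottle, the catalyst vial | cell block B: the acid flask, the base flask, the chlorine cylinder, the oxidiser, the solvent jar]
12. Guard goes back to cell block A alone.  [cell block A: the ammonia bottle, the catalyst vial | cell block B: the acid flask, the base flask, the chlorine cylinder, the oxidiser, the solvent jar]
13. Guard goes to cell block B with the ammonia bottle.  [cell block A: the catalyst vial | cell block B: the acid flask, the ammonia bottle, the base flask, the chlorine cylinder, the oxidiser, the solvent jar]
14. Guard goes back to cell block A alone.  [cell block A: the catalyst vial | cell block B: the acid flask, the ammonia bottle, the base flask, the chlorine cylinder, the oxidiser, the solvent jar]
15. Guard goes to cell block B with the catalyst vial.  [cell block A: — | cell block B: the acid flask, the ammonia bottle, the base flask, the catalyst vial, the chlorine cylinder, the oxidiser, the solvent jar]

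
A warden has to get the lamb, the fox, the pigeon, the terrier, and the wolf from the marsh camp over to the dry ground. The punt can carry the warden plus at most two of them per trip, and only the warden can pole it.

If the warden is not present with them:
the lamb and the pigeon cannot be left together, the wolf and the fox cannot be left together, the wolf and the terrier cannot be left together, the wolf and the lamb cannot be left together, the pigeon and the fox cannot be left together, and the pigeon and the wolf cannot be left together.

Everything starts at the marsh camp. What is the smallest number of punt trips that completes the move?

Counting alone: the warden can take at most 2 across per trip to the dry ground, so moving all 5 needs at least 3 loaded trips out, with a return between consecutive ones — at least 5 crossings.
The safety rule pushes this higher. Following every safe sequence of crossings, the most of the 5 that can be at the dry ground as the punt arrives there on crossing 5 is 4 — never all 5.
So no plan with fewer than 7 crossings exists, and this one achieves 7:
1. Warden goes to the dry ground with the pigeon and the wolf.  [the marsh camp: the fox, the lamb, the terrier | the dry ground: the pigeon, the wolf]
2. Warden goes back to the marsh camp with the pigeon.  [the marsh camp: the fox, the lamb, the pigeon, the terrier | the dry ground: the wolf]
3. Warden goes to the dry ground with the fox and the lamb.  [the marsh camp: the pigeon, the terrier | the dry ground: the fox, the lamb, the wolf]
4. Warden goes back to the marsh camp with the wolf.  [the marsh camp: the pigeon, the terrier, the wolf | the dry ground: the fox, the lamb]
5. Warden goes to the dry ground with the pigeon and the terrier.  [the marsh camp: the wolf | the dry ground: the fox, the lamb, the pigeon, the terrier]
6. Warden goes back to the marsh camp with the pigeon.  [the marsh camp: the pigeon, the wolf | the dry ground: the fox, the lamb, the terrier]
7. Warden goes to the dry ground with the pigeon and the wolf.  [the marsh camp: — | the dry ground: the fox, the lamb, the pigeon, the terrier, the wolf]

7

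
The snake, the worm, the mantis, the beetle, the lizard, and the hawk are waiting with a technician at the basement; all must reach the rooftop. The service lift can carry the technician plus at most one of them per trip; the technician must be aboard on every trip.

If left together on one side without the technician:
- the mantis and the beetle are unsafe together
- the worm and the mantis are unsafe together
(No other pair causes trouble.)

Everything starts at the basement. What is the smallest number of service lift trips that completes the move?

13

Counting alone: the technician can take at most 1 across per trip to the rooftop, so moving all 6 needs at least 6 loaded trips out, with a return between consecutive ones — at least 11 crossings.
The safety rule pushes this higher. Following every safe sequence of crossings, the most of the 6 that can be at the rooftop as the service lift arrives there on crossing 11 is 5 — never all 6.
So no plan with fewer than 13 crossings exists, and this one achieves 13:
1. Technician goes to the rooftop with the mantis.
2. Technician goes back to the basement alone.
3. Technician goes to the rooftop with the snake.
4. Technician goes back to the basement alone.
5. Technician goes to the rooftop with the worm.
6. Technician goes back to the basement with the mantis.
7. Technician goes to the rooftop with the beetle.
8. Technician goes back to the basement alone.
9. Technician goes to the rooftop with the lizard.
10. Technician goes back to the basement alone.
11. Technician goes to the rooftop with the hawk.
12. Technician goes back to the basement alone.
13. Technician goes to the rooftop with the mantis.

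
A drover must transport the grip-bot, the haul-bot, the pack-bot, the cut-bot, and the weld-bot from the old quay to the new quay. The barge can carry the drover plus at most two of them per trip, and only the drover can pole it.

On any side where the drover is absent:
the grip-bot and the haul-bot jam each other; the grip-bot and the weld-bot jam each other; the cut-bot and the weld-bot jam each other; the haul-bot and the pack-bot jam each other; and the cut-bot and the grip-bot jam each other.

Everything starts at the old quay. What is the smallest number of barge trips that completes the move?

impossible

Whatever the first load, the items left behind include a forbidden pair without the drover. No opening move is safe, so no plan exists.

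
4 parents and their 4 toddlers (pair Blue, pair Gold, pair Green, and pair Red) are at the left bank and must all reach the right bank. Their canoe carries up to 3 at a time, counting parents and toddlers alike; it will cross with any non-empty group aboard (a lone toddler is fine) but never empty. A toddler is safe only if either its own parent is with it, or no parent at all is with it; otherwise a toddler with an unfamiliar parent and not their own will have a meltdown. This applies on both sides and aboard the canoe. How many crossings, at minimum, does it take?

Counting alone: each trip to the right bank takes at most 3 across and each return brings at least 1 back, so after t trips out (and t−1 returns) at most 3t − (t−1) of the 8 are across; that first reaches 8 at t = 4, so at least 7 crossings are needed.
The safety rule pushes this higher. Following every safe sequence of crossings, the most of the 8 that can be at the right bank as the canoe arrives there on crossing 7 is 7 — never all 8.
So no plan with fewer than 9 crossings exists, and this one achieves 9:
1. parent Blue and toddler Blue cross → the right bank.
2. parent Blue crosses ← the left bank.
3. parent Blue, parent Gold, and toddler Gold cross → the right bank.
4. parent Blue and toddler Blue cross ← the left bank.
5. parent Blue, parent Green, and parent Red cross → the right bank.
6. toddler Gold crosses ← the left bank.
7. toddler Blue and toddler Gold cross → the right bank.
8. toddler Blue crosses ← the left bank.
9. toddler Blue, toddler Green, and toddler Red cross → the right bank.

9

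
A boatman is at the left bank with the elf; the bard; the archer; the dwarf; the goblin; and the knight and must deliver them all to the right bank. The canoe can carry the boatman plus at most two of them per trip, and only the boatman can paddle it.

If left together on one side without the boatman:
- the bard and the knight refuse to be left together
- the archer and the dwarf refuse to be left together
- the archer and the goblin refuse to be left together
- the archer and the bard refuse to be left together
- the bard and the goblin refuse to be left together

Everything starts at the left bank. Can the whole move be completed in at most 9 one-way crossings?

Yes

Yes — this plan uses 9 crossings (≤ 9):
1. Boatman goes to the right bank with the archer and the bard.  [the left bank: the dwarf, the elf, the goblin, the knight | the right bank: the archer, the bard]
2. Boatman goes back to the left bank with the bard.  [the left bank: the bard, the dwarf, the elf, the goblin, the knight | the right bank: the archer]
3. Boatman goes to the right bank with the bard and the elf.  [the left bank: the dwarf, the goblin, the knight | the right bank: the archer, the bard, the elf]
4. Boatman goes back to the left bank with the bard.  [the left bank: the bard, the dwarf, the goblin, the knight | the right bank: the archer, the elf]
5. Boatman goes to the right bank with the bard and the dwarf.  [the left bank: the goblin, the knight | the right bank: the archer, the bard, the dwarf, the elf]
6. Boatman goes back to the left bank with the archer.  [the left bank: the archer, the goblin, the knight | the right bank: the bard, the dwarf, the elf]
7. Boatman goes to the right bank with the goblin and the knight.  [the left bank: the archer | the right bank: the bard, the dwarf, the elf, the goblin, the knight]
8. Boatman goes back to the left bank with the bard.  [the left bank: the archer, the bard | the right bank: the dwarf, the elf, the goblin, the knight]
9. Boatman goes to the right bank with the archer and the bard.  [the left bank: — | the right bank: the archer, the bard, the dwarf, the elf, the goblin, the knight]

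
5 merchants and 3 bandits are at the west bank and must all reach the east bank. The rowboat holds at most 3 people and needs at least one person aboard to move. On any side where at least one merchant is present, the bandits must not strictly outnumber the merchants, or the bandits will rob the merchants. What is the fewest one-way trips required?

7

Counting alone: each trip to the east bank takes at most 3 across and each return brings at least 1 back, so after t trips out (and t−1 returns) at most 3t − (t−1) of the 8 are across; that first reaches 8 at t = 4, so at least 7 crossings are needed.
The plan below uses exactly 7 crossings, so it is optimal:
1. 2 bandits → the east bank.  (the west bank: 5M 1B; the east bank: 0M 2B)
2. 1 bandit ← the west bank.  (the west bank: 5M 2B; the east bank: 0M 1B)
3. 2 merchants and 1 bandit → the east bank.  (the west bank: 3M 1B; the east bank: 2M 2B)
4. 1 bandit ← the west bank.  (the west bank: 3M 2B; the east bank: 2M 1B)
5. 1 merchant and 2 bandits → the east bank.  (the west bank: 2M 0B; the east bank: 3M 3B)
6. 1 bandit ← the west bank.  (the west bank: 2M 1B; the east bank: 3M 2B)
7. 2 merchants and 1 bandit → the east bank.  (the west bank: 0M 0B; the east bank: 5M 3B)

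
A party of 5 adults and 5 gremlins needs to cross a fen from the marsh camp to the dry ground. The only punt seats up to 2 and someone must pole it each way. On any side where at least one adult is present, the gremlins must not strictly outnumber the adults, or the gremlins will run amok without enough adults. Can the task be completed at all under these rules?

No

Following every safe sequence of crossings from the start, the most of the 10 that can be at the dry ground as the punt arrives there on crossings 1, 3, 5, 7 is 2, 3, 4, 5 respectively; the best ever achieved is 5 of 10.
From crossing 9 on, no configuration arises that was not already reachable earlier: only 13 distinct safe configurations (who is on which side, and where the punt is) can ever be reached, none of them has everyone across, and every continuation just revisits them. They are: 0 adults + 0 gremlins across (punt back at the start); 0 adults + 1 gremlin across (punt there); 0 adults + 1 gremlin across (punt back at the start); 0 adults + 2 gremlins across (punt there); 0 adults + 2 gremlins across (punt back at the start); 0 adults + 3 gremlins across (punt there); 0 adults + 3 gremlins across (punt back at the start); 0 adults + 4 gremlins across (punt there); 0 adults + 4 gremlins across (punt back at the start); 0 adults + 5 gremlins across (punt there); 1 adult + 1 gremlin across (punt there); 1 adult + 1 gremlin across (punt back at the start); 2 adults + 2 gremlins across (punt there). So no valid plan exists.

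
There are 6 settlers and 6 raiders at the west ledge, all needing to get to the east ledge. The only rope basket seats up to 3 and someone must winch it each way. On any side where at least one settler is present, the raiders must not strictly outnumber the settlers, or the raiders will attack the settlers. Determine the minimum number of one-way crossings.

impossible

Following every safe sequence of crossings from the start, the most of the 12 that can be at the east ledge as the rope basket arrives there on crossings 1, 3, 5 is 3, 5, 6 respectively; the best ever achieved is 6 of 12.
From crossing 7 on, no configuration arises that was not already reachable earlier: only 17 distinct safe configurations (who is on which side, and where the rope basket is) can ever be reached, none of them has everyone across, and every continuation just revisits them. They are: 0 settlers + 0 raiders across (rope basket back at the start); 0 settlers + 1 raider across (rope basket there); 0 settlers + 1 raider across (rope basket back at the start); 0 settlers + 2 raiders across (rope basket there); 0 settlers + 2 raiders across (rope basket back at the start); 0 settlers + 3 raiders across (rope basket there); 0 settlers + 3 raiders across (rope basket back at the start); 0 settlers + 4 raiders across (rope basket there); 0 settlers + 4 raiders across (rope basket back at the start); 0 settlers + 5 raiders across (rope basket there); 0 settlers + 5 raiders across (rope basket back at the start); 0 settlers + 6 raiders across (rope basket there); 1 settler + 1 raider across (rope basket there); 1 settler + 1 raider across (rope basket back at the start); 2 settlers + 2 raiders across (rope basket there); 2 settlers + 2 raiders across (rope basket back at the start); 3 settlers + 3 raiders across (rope basket there). So no valid plan exists.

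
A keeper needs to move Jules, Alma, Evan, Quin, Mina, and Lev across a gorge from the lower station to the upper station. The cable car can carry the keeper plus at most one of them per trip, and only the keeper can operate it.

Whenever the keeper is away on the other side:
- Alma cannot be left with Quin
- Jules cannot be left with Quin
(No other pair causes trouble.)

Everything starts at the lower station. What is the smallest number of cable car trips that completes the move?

13

Counting alone: the keeper can take at most 1 across per trip to the upper station, so moving all 6 needs at least 6 loaded trips out, with a return between consecutive ones — at least 11 crossings.
The safety rule pushes this higher. Following every safe sequence of crossings, the most of the 6 that can be at the upper station as the cable car arrives there on crossing 11 is 5 — never all 6.
So no plan with fewer than 13 crossings exists, and this one achieves 13:
1. Keeper goes to the upper station with Quin.
2. Keeper goes back to the lower station alone.
3. Keeper goes to the upper station with Jules.
4. Keeper goes back to the lower station with Quin.
5. Keeper goes to the upper station with Alma.
6. Keeper goes back to the lower station alone.
7. Keeper goes to the upper station with Evan.
8. Keeper goes back to the lower station alone.
9. Keeper goes to the upper station with Mina.
10. Keeper goes back to the lower station alone.
11. Keeper goes to the upper station with Lev.
12. Keeper goes back to the lower station alone.
13. Keeper goes to the upper station with Quin.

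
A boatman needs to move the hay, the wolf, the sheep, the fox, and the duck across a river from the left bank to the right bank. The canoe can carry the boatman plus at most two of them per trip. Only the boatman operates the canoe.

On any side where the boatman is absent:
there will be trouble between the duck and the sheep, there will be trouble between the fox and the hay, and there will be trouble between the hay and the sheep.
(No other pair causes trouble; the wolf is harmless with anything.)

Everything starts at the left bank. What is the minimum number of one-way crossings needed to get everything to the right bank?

Counting alone: the boatman can take at most 2 across per trip to the right bank, so moving all 5 needs at least 3 loaded trips out, with a return between consecutive ones — at least 5 crossings.
The plan below uses exactly 5 crossings, so it is optimal:
1. Boatman goes to the right bank with the hay and the sheep.
2. Boatman goes back to the left bank with the hay.
3. Boatman goes to the right bank with the fox and the wolf.
4. Boatman goes back to the left bank alone.
5. Boatman goes to the right bank with the duck and the hay.

5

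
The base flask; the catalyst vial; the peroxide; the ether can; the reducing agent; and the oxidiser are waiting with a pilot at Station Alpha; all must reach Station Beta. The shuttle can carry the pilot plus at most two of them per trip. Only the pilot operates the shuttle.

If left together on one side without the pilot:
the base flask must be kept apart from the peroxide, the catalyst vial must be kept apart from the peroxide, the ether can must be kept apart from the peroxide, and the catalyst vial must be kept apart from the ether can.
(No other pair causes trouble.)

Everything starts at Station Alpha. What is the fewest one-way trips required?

Counting alone: the pilot can take at most 2 across per trip to Station Beta, so moving all 6 needs at least 3 loaded trips out, with a return between consecutive ones — at least 5 crossings.
The safety rule pushes this higher. Following every safe sequence of crossings, the most of the 6 that can be at Station Beta as the shuttle arrives there on crossings 5, 7 is 4, 5 respectively — never all 6.
So no plan with fewer than 9 crossings exists, and this one achieves 9:
1. Pilot goes to Station Beta with the catalyst vial and the peroxide.
2. Pilot goes back to Station Alpha with the catalyst vial.
3. Pilot goes to Station Beta with the base flask and the catalyst vial.
4. Pilot goes back to Station Alpha with the peroxide.
5. Pilot goes to Station Beta with the peroxide and the reducing agent.
6. Pilot goes back to Station Alpha with the peroxide.
7. Pilot goes to Station Beta with the oxidiser and the peroxide.
8. Pilot goes back to Station Alpha with the peroxide.
9. Pilot goes to Station Beta with the ether can and the peroxide.

9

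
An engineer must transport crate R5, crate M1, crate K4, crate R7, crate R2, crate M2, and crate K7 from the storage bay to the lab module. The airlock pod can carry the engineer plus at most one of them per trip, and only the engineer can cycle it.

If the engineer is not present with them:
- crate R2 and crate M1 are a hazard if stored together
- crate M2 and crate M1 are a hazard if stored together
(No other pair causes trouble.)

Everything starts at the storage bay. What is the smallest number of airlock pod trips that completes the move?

Counting alone: the engineer can take at most 1 across per trip to the lab module, so moving all 7 needs at least 7 loaded trips out, with a return between consecutive ones — at least 13 crossings.
The safety rule pushes this higher. Following every safe sequence of crossings, the most of the 7 that can be at the lab module as the airlock pod arrives there on crossing 13 is 6 — never all 7.
So no plan with fewer than 15 crossings exists, and this one achieves 15:
1. Engineer goes to the lab module with crate M1.  [the storage bay: crate K4, crate K7, crate M2, crate R2, crate R5, crate R7 | the lab module: crate M1]
2. Engineer goes back to the storage bay alone.  [the storage bay: crate K4, crate K7, crate M2, crate R2, crate R5, crate R7 | the lab module: crate M1]
3. Engineer goes to the lab module with crate R5.  [the storage bay: crate K4, crate K7, crate M2, crate R2, crate R7 | the lab module: crate M1, crate R5]
4. Engineer goes back to the storage bay alone.  [the storage bay: crate K4, crate K7, crate M2, crate R2, crate R7 | the lab module: crate M1, crate R5]
5. Engineer goes to the lab module with crate K4.  [the storage bay: crate K7, crate M2, crate R2, crate R7 | the lab module: crate K4, crate M1, crate R5]
6. Engineer goes back to the storage bay alone.  [the storage bay: crate K7, crate M2, crate R2, crate R7 | the lab module: crate K4, crate M1, crate R5]
7. Engineer goes to the lab module with crate R7.  [the storage bay: crate K7, crate M2, crate R2 | the lab module: crate K4, crate M1, crate R5, crate R7]
8. Engineer goes back to the storage bay alone.  [the storage bay: crate K7, crate M2, crate R2 | the lab module: crate K4, crate M1, crate R5, crate R7]
9. Engineer goes to the lab module with crate R2.  [the storage bay: crate K7, crate M2 | the lab module: crate K4, crate M1, crate R2, crate R5, crate R7]
10. Engineer goes back to the storage bay with crate M1.  [the storage bay: crate K7, crate M1, crate M2 | the lab module: crate K4, crate R2, crate R5, crate R7]
11. Engineer goes to the lab module with crate M2.  [the storage bay: crate K7, crate M1 | the lab module: crate K4, crate M2, crate R2, crate R5, crate R7]
12. Engineer goes back to the storage bay alone.  [the storage bay: crate K7, crate M1 | the lab module: crate K4, crate M2, crate R2, crate R5, crate R7]
13. Engineer goes to the lab module with crate K7.  [the storage bay: crate M1 | the lab module: crate K4, crate K7, crate M2, crate R2, crate R5, crate R7]
14. Engineer goes back to the storage bay alone.  [the storage bay: crate M1 | the lab module: crate K4, crate K7, crate M2, crate R2, crate R5, crate R7]
15. Engineer goes to the lab module with crate M1.  [the storage bay: — | the lab module: crate K4, crate K7, crate M1, crate M2, crate R2, crate R5, crate R7]

15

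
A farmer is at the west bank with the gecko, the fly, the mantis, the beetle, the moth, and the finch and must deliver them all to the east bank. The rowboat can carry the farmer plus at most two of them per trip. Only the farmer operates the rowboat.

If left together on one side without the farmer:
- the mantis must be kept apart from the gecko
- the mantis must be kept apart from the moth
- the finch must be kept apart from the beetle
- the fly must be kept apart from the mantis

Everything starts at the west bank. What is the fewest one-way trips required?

Counting alone: the farmer can take at most 2 across per trip to the east bank, so moving all 6 needs at least 3 loaded trips out, with a return between consecutive ones — at least 5 crossings.
The safety rule pushes this higher. Following every safe sequence of crossings, the most of the 6 that can be at the east bank as the rowboat arrives there on crossing 5 is 5 — never all 6.
So no plan with fewer than 7 crossings exists, and this one achieves 7:
1. Farmer goes to the east bank with the beetle and the mantis.
2. Farmer goes back to the west bank alone.
3. Farmer goes to the east bank with the gecko.
4. Farmer goes back to the west bank with the mantis.
5. Farmer goes to the east bank with the fly and the moth.
6. Farmer goes back to the west bank alone.
7. Farmer goes to the east bank with the finch and the mantis.

7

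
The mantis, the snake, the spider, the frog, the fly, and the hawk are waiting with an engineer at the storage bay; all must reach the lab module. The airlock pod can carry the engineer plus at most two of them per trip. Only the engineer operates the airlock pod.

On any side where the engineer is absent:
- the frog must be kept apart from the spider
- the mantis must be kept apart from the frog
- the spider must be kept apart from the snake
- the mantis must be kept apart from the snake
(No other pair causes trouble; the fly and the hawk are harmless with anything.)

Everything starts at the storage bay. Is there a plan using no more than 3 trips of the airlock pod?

No

Counting alone: the engineer can take at most 2 across per trip to the lab module, so moving all 6 needs at least 3 loaded trips out, with a return between consecutive ones — at least 5 crossings.
Since 3 < 5, 3 crossings cannot be enough. (The shortest complete plan in fact takes 5:)
1. Engineer goes to the lab module with the mantis and the spider.  [the storage bay: the fly, the frog, the hawk, the snake | the lab module: the mantis, the spider]
2. Engineer goes back to the storage bay alone.  [the storage bay: the fly, the frog, the hawk, the snake | the lab module: the mantis, the spider]
3. Engineer goes to the lab module with the fly and the hawk.  [the storage bay: the frog, the snake | the lab module: the fly, the hawk, the mantis, the spider]
4. Engineer goes back to the storage bay alone.  [the storage bay: the frog, the snake | the lab module: the fly, the hawk, the mantis, the spider]
5. Engineer goes to the lab module with the frog and the snake.  [the storage bay: — | the lab module: the fly, the frog, the hawk, the mantis, the snake, the spider]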